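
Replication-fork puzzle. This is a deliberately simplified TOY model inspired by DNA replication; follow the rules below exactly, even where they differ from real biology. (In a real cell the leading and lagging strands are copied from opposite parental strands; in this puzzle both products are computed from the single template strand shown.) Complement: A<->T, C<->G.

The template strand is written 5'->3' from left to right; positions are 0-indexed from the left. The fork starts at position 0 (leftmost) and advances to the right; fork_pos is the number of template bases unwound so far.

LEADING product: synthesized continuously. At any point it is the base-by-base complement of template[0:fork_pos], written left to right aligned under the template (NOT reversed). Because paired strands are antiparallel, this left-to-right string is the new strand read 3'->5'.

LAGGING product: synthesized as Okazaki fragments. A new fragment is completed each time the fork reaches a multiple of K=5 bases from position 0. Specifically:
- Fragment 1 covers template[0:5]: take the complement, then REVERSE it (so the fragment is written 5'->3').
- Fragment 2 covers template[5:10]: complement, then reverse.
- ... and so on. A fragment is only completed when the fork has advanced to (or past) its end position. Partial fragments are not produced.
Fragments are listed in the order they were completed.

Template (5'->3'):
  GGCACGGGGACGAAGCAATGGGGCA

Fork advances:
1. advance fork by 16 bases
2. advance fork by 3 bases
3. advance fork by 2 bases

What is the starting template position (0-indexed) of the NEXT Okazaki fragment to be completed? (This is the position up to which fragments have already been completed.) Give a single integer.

Step 1: advance 16 -> fork_pos = 0 + 16 = 16. Reached multiple(s) of 5: 5, 10, 15 -> fragments 1-3 completed (3 total).
Step 2: advance 3 -> fork_pos = 16 + 3 = 19. Next multiple of 5 is 20 (not reached); still 3 fragment(s).
Step 3: advance 2 -> fork_pos = 19 + 2 = 21. Reached multiple(s) of 5: 20 -> fragment 4 completed (4 total).
4 fragment(s) completed, covering template[0:20] (4 x 5 = 20). The next fragment, fragment 5, covers template[20:25], so it starts at position 20.

Answer: 20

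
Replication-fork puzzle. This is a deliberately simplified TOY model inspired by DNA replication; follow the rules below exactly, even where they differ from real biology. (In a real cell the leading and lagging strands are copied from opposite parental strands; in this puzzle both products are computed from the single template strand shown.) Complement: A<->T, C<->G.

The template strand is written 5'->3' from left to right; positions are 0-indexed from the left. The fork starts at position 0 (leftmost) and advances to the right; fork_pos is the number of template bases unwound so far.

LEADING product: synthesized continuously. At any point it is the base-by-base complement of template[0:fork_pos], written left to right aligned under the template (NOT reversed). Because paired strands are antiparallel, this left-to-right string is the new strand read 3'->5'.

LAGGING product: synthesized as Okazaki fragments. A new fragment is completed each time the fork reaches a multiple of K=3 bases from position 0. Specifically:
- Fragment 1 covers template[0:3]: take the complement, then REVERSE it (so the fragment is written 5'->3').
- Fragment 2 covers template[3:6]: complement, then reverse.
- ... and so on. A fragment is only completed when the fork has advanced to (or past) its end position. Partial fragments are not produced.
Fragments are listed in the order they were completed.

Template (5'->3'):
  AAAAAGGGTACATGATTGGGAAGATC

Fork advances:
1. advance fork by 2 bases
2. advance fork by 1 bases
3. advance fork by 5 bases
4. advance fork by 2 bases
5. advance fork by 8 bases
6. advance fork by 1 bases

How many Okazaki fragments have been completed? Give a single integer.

Answer: 6

Derivation:
Step 1: advance 2 -> fork_pos = 0 + 2 = 2. Next multiple of 3 is 3 (not reached); still 0 fragment(s).
Step 2: advance 1 -> fork_pos = 2 + 1 = 3. Reached multiple(s) of 3: 3 -> fragment 1 completed (1 total).
Step 3: advance 5 -> fork_pos = 3 + 5 = 8. Reached multiple(s) of 3: 6 -> fragment 2 completed (2 total).
Step 4: advance 2 -> fork_pos = 8 + 2 = 10. Reached multiple(s) of 3: 9 -> fragment 3 completed (3 total).
Step 5: advance 8 -> fork_pos = 10 + 8 = 18. Reached multiple(s) of 3: 12, 15, 18 -> fragments 4-6 completed (6 total).
Step 6: advance 1 -> fork_pos = 18 + 1 = 19. Next multiple of 3 is 21 (not reached); still 6 fragment(s).
Check: final fork_pos = 19; the multiples of 3 that are <= 19 are 3..18 -> 19 // 3 = 6 completed fragment(s).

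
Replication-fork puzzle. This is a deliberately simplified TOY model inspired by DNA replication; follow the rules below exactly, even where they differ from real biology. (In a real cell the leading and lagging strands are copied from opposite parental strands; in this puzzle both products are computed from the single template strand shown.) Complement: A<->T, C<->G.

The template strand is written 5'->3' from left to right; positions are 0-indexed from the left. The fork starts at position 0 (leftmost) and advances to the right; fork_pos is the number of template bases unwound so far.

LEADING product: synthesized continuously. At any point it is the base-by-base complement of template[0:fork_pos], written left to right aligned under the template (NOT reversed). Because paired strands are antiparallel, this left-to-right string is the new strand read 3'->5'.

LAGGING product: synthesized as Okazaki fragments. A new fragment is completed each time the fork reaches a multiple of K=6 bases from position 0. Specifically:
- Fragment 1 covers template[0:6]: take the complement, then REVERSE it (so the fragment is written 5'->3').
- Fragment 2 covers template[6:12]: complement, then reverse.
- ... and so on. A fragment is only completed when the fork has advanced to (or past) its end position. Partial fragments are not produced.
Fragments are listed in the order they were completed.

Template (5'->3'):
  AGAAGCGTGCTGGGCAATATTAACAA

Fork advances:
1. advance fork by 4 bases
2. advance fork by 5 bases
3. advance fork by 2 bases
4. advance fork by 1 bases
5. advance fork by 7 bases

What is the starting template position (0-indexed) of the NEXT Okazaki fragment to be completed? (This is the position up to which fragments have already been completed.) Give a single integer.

Step 1: advance 4 -> fork_pos = 0 + 4 = 4. Next multiple of 6 is 6 (not reached); still 0 fragment(s).
Step 2: advance 5 -> fork_pos = 4 + 5 = 9. Reached multiple(s) of 6: 6 -> fragment 1 completed (1 total).
Step 3: advance 2 -> fork_pos = 9 + 2 = 11. Next multiple of 6 is 12 (not reached); still 1 fragment(s).
Step 4: advance 1 -> fork_pos = 11 + 1 = 12. Reached multiple(s) of 6: 12 -> fragment 2 completed (2 total).
Step 5: advance 7 -> fork_pos = 12 + 7 = 19. Reached multiple(s) of 6: 18 -> fragment 3 completed (3 total).
3 fragment(s) completed, covering template[0:18] (3 x 6 = 18). The next fragment, fragment 4, covers template[18:24], so it starts at position 18.

Answer: 18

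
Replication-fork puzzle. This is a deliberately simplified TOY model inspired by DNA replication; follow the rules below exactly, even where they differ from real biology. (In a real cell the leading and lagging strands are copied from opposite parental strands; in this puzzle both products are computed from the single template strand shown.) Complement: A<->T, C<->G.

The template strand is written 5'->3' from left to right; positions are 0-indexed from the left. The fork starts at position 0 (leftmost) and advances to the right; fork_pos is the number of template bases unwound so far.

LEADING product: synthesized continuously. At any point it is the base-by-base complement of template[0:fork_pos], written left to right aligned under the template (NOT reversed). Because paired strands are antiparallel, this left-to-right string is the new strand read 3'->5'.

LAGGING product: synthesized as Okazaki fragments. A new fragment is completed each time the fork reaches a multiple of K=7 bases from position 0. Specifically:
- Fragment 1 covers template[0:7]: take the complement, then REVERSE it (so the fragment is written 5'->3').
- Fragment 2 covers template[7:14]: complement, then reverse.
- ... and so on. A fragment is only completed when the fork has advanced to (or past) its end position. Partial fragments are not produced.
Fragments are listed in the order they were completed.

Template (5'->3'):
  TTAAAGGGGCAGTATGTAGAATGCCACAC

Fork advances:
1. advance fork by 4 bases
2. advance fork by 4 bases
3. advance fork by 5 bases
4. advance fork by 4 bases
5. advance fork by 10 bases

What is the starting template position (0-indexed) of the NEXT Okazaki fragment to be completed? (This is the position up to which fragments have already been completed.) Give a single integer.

Step 1: advance 4 -> fork_pos = 0 + 4 = 4. Next multiple of 7 is 7 (not reached); still 0 fragment(s).
Step 2: advance 4 -> fork_pos = 4 + 4 = 8. Reached multiple(s) of 7: 7 -> fragment 1 completed (1 total).
Step 3: advance 5 -> fork_pos = 8 + 5 = 13. Next multiple of 7 is 14 (not reached); still 1 fragment(s).
Step 4: advance 4 -> fork_pos = 13 + 4 = 17. Reached multiple(s) of 7: 14 -> fragment 2 completed (2 total).
Step 5: advance 10 -> fork_pos = 17 + 10 = 27. Reached multiple(s) of 7: 21 -> fragment 3 completed (3 total).
3 fragment(s) completed, covering template[0:21] (3 x 7 = 21). The next fragment, fragment 4, covers template[21:28], so it starts at position 21.

Answer: 21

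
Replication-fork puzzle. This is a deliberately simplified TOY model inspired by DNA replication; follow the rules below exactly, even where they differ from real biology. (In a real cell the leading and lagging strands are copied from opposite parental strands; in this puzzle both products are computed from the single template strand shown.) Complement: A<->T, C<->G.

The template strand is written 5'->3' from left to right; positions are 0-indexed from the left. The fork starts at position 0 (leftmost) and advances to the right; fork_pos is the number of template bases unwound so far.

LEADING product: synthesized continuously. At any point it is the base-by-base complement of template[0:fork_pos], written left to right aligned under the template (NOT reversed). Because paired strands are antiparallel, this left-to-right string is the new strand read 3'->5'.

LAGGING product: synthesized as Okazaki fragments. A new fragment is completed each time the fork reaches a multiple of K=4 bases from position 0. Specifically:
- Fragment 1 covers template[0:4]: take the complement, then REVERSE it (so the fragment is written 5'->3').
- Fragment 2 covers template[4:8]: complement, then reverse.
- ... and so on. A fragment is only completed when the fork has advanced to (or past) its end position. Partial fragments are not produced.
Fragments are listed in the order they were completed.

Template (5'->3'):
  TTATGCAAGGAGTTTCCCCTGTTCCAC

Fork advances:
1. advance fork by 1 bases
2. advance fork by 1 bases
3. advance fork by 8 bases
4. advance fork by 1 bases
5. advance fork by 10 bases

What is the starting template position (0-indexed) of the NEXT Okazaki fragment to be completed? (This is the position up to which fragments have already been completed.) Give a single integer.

Answer: 20

Derivation:
Step 1: advance 1 -> fork_pos = 0 + 1 = 1. Next multiple of 4 is 4 (not reached); still 0 fragment(s).
Step 2: advance 1 -> fork_pos = 1 + 1 = 2. Next multiple of 4 is 4 (not reached); still 0 fragment(s).
Step 3: advance 8 -> fork_pos = 2 + 8 = 10. Reached multiple(s) of 4: 4, 8 -> fragments 1-2 completed (2 total).
Step 4: advance 1 -> fork_pos = 10 + 1 = 11. Next multiple of 4 is 12 (not reached); still 2 fragment(s).
Step 5: advance 10 -> fork_pos = 11 + 10 = 21. Reached multiple(s) of 4: 12, 16, 20 -> fragments 3-5 completed (5 total).
5 fragment(s) completed, covering template[0:20] (5 x 4 = 20). The next fragment, fragment 6, covers template[20:24], so it starts at position 20.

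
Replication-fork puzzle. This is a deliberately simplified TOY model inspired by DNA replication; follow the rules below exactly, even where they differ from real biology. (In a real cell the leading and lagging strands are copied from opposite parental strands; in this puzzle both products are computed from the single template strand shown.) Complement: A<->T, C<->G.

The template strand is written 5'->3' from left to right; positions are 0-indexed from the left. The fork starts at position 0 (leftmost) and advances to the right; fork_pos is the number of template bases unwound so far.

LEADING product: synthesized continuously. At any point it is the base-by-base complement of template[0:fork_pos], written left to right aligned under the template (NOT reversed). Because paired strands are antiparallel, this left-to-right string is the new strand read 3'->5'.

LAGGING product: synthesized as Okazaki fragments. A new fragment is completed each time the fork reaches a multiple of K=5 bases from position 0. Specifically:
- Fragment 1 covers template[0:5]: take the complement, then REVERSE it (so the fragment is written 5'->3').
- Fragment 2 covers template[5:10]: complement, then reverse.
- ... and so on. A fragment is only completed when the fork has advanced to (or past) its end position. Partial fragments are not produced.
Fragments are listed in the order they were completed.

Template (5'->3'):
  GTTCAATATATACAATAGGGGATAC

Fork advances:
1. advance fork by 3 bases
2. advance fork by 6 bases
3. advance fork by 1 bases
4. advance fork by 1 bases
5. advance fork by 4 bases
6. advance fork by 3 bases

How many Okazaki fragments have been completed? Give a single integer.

Answer: 3

Derivation:
Step 1: advance 3 -> fork_pos = 0 + 3 = 3. Next multiple of 5 is 5 (not reached); still 0 fragment(s).
Step 2: advance 6 -> fork_pos = 3 + 6 = 9. Reached multiple(s) of 5: 5 -> fragment 1 completed (1 total).
Step 3: advance 1 -> fork_pos = 9 + 1 = 10. Reached multiple(s) of 5: 10 -> fragment 2 completed (2 total).
Step 4: advance 1 -> fork_pos = 10 + 1 = 11. Next multiple of 5 is 15 (not reached); still 2 fragment(s).
Step 5: advance 4 -> fork_pos = 11 + 4 = 15. Reached multiple(s) of 5: 15 -> fragment 3 completed (3 total).
Step 6: advance 3 -> fork_pos = 15 + 3 = 18. Next multiple of 5 is 20 (not reached); still 3 fragment(s).
Check: final fork_pos = 18; the multiples of 5 that are <= 18 are 5..15 -> 18 // 5 = 3 completed fragment(s).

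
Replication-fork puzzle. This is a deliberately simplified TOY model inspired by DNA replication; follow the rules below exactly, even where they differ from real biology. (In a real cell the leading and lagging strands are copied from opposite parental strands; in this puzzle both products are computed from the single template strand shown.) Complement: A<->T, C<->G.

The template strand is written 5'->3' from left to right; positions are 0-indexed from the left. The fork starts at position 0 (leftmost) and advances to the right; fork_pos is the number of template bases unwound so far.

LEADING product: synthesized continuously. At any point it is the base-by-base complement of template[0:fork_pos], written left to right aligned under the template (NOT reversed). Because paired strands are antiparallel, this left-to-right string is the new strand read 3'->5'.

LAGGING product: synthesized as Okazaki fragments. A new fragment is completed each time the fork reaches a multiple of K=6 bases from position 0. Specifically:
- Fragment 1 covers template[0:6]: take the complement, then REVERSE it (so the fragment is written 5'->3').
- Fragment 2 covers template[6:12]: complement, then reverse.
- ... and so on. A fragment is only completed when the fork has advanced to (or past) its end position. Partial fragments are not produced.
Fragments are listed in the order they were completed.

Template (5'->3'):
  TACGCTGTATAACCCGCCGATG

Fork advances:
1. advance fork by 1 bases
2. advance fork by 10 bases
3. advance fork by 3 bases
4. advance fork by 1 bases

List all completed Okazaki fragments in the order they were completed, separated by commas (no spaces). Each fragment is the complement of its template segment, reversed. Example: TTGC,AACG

Answer: AGCGTA,TTATAC

Derivation:
Step 1: advance 1 -> fork_pos = 0 + 1 = 1. Next multiple of 6 is 6 (not reached); still 0 fragment(s).
Step 2: advance 10 -> fork_pos = 1 + 10 = 11. Reached multiple(s) of 6: 6 -> fragment 1 completed (1 total).
Step 3: advance 3 -> fork_pos = 11 + 3 = 14. Reached multiple(s) of 6: 12 -> fragment 2 completed (2 total).
Step 4: advance 1 -> fork_pos = 14 + 1 = 15. Next multiple of 6 is 18 (not reached); still 2 fragment(s).
Final fork_pos = 15, so 2 fragment(s) are complete. Build each: template segment -> complement -> reverse.
Fragment 1: template[0:6] = TACGCT -> complement ATGCGA -> reversed AGCGTA
Fragment 2: template[6:12] = GTATAA -> complement CATATT -> reversed TTATAC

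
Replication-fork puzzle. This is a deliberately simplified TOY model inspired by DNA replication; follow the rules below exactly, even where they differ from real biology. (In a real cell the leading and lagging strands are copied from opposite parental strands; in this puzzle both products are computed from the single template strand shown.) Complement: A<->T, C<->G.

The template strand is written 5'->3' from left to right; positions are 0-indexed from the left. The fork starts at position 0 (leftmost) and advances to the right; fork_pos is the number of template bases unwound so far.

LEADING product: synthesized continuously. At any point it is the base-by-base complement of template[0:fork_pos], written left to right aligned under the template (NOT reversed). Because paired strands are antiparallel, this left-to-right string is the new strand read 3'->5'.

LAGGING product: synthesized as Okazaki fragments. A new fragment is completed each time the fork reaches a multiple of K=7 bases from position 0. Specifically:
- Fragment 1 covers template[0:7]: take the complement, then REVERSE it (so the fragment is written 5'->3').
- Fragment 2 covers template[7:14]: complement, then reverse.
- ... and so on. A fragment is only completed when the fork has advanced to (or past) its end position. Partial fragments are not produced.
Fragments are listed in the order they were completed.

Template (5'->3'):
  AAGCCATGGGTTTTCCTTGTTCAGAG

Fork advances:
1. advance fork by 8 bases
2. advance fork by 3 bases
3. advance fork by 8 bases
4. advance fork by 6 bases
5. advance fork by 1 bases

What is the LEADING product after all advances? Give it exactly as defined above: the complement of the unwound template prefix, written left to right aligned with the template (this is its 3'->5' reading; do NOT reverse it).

Answer: TTCGGTACCCAAAAGGAACAAGTCTC

Derivation:
Step 1: advance 8 -> fork_pos = 0 + 8 = 8.
Step 2: advance 3 -> fork_pos = 8 + 3 = 11.
Step 3: advance 8 -> fork_pos = 11 + 8 = 19.
Step 4: advance 6 -> fork_pos = 19 + 6 = 25.
Step 5: advance 1 -> fork_pos = 25 + 1 = 26.
Unwound prefix: template[0:26] = AAGCCATGGGTTTTCCTTGTTCAGAG
Complement it base by base (A<->T, C<->G), keeping left-to-right order:
  [0:5] AAGCC -> TTCGG
  [5:10] ATGGG -> TACCC
  [10:15] TTTTC -> AAAAG
  [15:20] CTTGT -> GAACA
  [20:25] TCAGA -> AGTCT
  [25:26] G -> C
Concatenate: TTCGGTACCCAAAAGGAACAAGTCTC (length 26; written aligned with the template, i.e. 3'->5').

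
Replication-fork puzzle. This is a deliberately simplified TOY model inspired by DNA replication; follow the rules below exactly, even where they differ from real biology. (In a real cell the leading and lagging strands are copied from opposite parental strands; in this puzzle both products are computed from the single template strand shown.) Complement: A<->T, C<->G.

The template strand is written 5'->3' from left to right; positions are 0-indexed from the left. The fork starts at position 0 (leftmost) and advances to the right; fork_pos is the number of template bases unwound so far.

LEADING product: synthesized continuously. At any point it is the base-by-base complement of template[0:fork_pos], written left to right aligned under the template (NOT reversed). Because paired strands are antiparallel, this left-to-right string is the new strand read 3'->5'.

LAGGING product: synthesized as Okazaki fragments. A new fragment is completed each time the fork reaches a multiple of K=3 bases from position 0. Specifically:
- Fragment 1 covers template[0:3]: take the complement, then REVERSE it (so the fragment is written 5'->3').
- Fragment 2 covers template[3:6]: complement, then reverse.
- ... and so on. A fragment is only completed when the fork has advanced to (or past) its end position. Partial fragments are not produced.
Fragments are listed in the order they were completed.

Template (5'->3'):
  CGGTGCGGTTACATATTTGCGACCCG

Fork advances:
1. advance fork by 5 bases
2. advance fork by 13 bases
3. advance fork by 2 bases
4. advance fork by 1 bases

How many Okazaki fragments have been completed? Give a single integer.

Answer: 7

Derivation:
Step 1: advance 5 -> fork_pos = 0 + 5 = 5. Reached multiple(s) of 3: 3 -> fragment 1 completed (1 total).
Step 2: advance 13 -> fork_pos = 5 + 13 = 18. Reached multiple(s) of 3: 6, 9, 12, 15, 18 -> fragments 2-6 completed (6 total).
Step 3: advance 2 -> fork_pos = 18 + 2 = 20. Next multiple of 3 is 21 (not reached); still 6 fragment(s).
Step 4: advance 1 -> fork_pos = 20 + 1 = 21. Reached multiple(s) of 3: 21 -> fragment 7 completed (7 total).
Check: final fork_pos = 21; the multiples of 3 that are <= 21 are 3..21 -> 21 // 3 = 7 completed fragment(s).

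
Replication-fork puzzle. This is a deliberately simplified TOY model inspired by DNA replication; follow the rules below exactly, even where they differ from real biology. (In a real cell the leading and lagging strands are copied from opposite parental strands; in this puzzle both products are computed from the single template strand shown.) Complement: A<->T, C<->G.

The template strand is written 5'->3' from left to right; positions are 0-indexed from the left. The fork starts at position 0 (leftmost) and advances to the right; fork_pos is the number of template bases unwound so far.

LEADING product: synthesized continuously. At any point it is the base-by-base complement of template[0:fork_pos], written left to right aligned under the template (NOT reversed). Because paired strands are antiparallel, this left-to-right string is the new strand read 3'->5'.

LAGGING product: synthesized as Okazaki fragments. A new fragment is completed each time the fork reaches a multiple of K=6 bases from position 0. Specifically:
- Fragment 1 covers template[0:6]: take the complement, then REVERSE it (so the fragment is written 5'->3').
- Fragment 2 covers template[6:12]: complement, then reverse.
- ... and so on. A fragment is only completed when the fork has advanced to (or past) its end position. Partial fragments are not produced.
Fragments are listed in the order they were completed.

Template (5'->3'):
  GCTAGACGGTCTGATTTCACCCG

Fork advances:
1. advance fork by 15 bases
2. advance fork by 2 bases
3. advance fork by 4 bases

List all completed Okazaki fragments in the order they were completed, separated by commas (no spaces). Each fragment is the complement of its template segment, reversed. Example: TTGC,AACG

Answer: TCTAGC,AGACCG,GAAATC

Derivation:
Step 1: advance 15 -> fork_pos = 0 + 15 = 15. Reached multiple(s) of 6: 6, 12 -> fragments 1-2 completed (2 total).
Step 2: advance 2 -> fork_pos = 15 + 2 = 17. Next multiple of 6 is 18 (not reached); still 2 fragment(s).
Step 3: advance 4 -> fork_pos = 17 + 4 = 21. Reached multiple(s) of 6: 18 -> fragment 3 completed (3 total).
Final fork_pos = 21, so 3 fragment(s) are complete. Build each: template segment -> complement -> reverse.
Fragment 1: template[0:6] = GCTAGA -> complement CGATCT -> reversed TCTAGC
Fragment 2: template[6:12] = CGGTCT -> complement GCCAGA -> reversed AGACCG
Fragment 3: template[12:18] = GATTTC -> complement CTAAAG -> reversed GAAATC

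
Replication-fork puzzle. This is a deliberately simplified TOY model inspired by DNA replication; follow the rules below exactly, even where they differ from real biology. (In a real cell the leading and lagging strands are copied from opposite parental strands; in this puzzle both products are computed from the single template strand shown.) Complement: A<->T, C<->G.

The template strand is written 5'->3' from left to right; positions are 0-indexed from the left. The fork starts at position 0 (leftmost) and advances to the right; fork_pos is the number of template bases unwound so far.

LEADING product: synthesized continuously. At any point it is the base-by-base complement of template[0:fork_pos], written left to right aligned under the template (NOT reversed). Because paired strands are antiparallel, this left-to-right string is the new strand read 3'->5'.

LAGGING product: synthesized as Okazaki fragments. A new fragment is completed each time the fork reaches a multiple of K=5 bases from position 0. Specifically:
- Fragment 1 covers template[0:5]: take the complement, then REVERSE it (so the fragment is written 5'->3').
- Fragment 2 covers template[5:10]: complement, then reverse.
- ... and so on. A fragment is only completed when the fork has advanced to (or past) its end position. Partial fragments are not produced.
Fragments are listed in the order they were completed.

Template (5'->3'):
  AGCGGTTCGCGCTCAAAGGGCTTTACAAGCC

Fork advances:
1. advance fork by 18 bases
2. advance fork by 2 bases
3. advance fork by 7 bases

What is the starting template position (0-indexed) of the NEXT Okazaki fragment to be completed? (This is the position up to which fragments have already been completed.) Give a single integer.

Answer: 25

Derivation:
Step 1: advance 18 -> fork_pos = 0 + 18 = 18. Reached multiple(s) of 5: 5, 10, 15 -> fragments 1-3 completed (3 total).
Step 2: advance 2 -> fork_pos = 18 + 2 = 20. Reached multiple(s) of 5: 20 -> fragment 4 completed (4 total).
Step 3: advance 7 -> fork_pos = 20 + 7 = 27. Reached multiple(s) of 5: 25 -> fragment 5 completed (5 total).
5 fragment(s) completed, covering template[0:25] (5 x 5 = 25). The next fragment, fragment 6, covers template[25:30], so it starts at position 25.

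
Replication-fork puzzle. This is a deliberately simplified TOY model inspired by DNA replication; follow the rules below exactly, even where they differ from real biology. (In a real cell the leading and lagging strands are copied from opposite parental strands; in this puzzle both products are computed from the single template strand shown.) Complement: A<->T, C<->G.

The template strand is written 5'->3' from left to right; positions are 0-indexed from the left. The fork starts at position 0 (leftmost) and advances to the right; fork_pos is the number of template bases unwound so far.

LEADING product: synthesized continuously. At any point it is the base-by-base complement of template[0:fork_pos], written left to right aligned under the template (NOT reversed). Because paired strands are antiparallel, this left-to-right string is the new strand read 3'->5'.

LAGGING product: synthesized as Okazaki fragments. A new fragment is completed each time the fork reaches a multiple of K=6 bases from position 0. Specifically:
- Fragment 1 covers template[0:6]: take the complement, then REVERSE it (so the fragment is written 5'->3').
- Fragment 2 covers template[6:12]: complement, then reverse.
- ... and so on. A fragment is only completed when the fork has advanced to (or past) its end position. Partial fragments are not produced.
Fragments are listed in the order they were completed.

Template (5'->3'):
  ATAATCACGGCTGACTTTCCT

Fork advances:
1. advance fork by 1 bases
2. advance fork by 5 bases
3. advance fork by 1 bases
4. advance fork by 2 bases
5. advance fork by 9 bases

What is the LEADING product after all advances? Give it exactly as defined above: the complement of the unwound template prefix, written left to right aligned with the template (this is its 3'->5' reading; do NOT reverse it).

Step 1: advance 1 -> fork_pos = 0 + 1 = 1.
Step 2: advance 5 -> fork_pos = 1 + 5 = 6.
Step 3: advance 1 -> fork_pos = 6 + 1 = 7.
Step 4: advance 2 -> fork_pos = 7 + 2 = 9.
Step 5: advance 9 -> fork_pos = 9 + 9 = 18.
Unwound prefix: template[0:18] = ATAATCACGGCTGACTTT
Complement it base by base (A<->T, C<->G), keeping left-to-right order:
  [0:5] ATAAT -> TATTA
  [5:10] CACGG -> GTGCC
  [10:15] CTGAC -> GACTG
  [15:18] TTT -> AAA
Concatenate: TATTAGTGCCGACTGAAA (length 18; written aligned with the template, i.e. 3'->5').

Answer: TATTAGTGCCGACTGAAA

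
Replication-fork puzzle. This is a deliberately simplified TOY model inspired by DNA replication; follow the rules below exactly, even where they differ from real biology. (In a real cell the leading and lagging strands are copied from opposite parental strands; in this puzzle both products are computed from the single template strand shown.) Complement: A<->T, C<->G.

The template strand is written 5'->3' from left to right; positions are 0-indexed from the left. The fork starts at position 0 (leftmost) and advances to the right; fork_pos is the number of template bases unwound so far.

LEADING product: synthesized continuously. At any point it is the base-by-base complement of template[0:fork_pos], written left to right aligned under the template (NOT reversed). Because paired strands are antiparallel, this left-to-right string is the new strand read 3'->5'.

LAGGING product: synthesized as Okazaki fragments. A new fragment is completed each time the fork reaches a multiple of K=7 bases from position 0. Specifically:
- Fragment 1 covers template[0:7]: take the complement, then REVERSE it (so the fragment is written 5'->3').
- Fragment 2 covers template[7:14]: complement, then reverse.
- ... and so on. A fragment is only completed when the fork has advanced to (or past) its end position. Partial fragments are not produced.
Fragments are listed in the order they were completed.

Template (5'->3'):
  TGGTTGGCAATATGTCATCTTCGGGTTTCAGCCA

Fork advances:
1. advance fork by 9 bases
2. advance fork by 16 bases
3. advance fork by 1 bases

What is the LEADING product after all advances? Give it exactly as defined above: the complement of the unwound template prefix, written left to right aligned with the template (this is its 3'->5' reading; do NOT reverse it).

Answer: ACCAACCGTTATACAGTAGAAGCCCA

Derivation:
Step 1: advance 9 -> fork_pos = 0 + 9 = 9.
Step 2: advance 16 -> fork_pos = 9 + 16 = 25.
Step 3: advance 1 -> fork_pos = 25 + 1 = 26.
Unwound prefix: template[0:26] = TGGTTGGCAATATGTCATCTTCGGGT
Complement it base by base (A<->T, C<->G), keeping left-to-right order:
  [0:5] TGGTT -> ACCAA
  [5:10] GGCAA -> CCGTT
  [10:15] TATGT -> ATACA
  [15:20] CATCT -> GTAGA
  [20:25] TCGGG -> AGCCC
  [25:26] T -> A
Concatenate: ACCAACCGTTATACAGTAGAAGCCCA (length 26; written aligned with the template, i.e. 3'->5').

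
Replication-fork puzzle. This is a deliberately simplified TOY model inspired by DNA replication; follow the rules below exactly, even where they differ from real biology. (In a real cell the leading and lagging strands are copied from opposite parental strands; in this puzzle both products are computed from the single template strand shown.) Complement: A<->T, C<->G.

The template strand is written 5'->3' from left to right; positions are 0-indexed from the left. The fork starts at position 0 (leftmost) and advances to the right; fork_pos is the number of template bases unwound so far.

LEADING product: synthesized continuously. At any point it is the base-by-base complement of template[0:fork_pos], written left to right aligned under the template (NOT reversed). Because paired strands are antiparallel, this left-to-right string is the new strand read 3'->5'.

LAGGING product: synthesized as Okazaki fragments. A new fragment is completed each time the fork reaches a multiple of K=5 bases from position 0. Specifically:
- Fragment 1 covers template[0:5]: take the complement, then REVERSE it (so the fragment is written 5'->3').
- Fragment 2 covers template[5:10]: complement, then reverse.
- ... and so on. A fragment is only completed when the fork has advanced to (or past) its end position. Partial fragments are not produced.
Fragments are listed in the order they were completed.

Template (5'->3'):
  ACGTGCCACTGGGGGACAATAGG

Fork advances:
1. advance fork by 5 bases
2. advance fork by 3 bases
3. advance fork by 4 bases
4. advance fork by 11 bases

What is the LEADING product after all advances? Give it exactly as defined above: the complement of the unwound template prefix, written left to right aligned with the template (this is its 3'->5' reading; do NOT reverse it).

Answer: TGCACGGTGACCCCCTGTTATCC

Derivation:
Step 1: advance 5 -> fork_pos = 0 + 5 = 5.
Step 2: advance 3 -> fork_pos = 5 + 3 = 8.
Step 3: advance 4 -> fork_pos = 8 + 4 = 12.
Step 4: advance 11 -> fork_pos = 12 + 11 = 23.
Unwound prefix: template[0:23] = ACGTGCCACTGGGGGACAATAGG
Complement it base by base (A<->T, C<->G), keeping left-to-right order:
  [0:5] ACGTG -> TGCAC
  [5:10] CCACT -> GGTGA
  [10:15] GGGGG -> CCCCC
  [15:20] ACAAT -> TGTTA
  [20:23] AGG -> TCC
Concatenate: TGCACGGTGACCCCCTGTTATCC (length 23; written aligned with the template, i.e. 3'->5').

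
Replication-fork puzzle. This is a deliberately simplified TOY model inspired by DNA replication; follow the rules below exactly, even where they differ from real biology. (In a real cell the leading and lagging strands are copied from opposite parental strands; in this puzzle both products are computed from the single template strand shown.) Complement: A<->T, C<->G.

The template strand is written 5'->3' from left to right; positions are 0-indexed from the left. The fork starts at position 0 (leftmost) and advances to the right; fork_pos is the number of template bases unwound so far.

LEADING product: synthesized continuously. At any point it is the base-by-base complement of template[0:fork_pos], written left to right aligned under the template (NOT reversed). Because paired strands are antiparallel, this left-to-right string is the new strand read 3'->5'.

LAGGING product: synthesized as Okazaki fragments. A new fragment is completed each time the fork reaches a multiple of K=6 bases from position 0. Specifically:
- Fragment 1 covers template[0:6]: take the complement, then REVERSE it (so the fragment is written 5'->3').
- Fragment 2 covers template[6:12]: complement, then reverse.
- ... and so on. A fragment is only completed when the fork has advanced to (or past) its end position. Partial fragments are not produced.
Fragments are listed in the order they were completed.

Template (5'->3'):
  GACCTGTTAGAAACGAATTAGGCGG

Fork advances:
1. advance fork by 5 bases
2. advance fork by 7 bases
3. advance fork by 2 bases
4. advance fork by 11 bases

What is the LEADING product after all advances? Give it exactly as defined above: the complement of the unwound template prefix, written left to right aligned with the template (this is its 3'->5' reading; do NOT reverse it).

Step 1: advance 5 -> fork_pos = 0 + 5 = 5.
Step 2: advance 7 -> fork_pos = 5 + 7 = 12.
Step 3: advance 2 -> fork_pos = 12 + 2 = 14.
Step 4: advance 11 -> fork_pos = 14 + 11 = 25.
Unwound prefix: template[0:25] = GACCTGTTAGAAACGAATTAGGCGG
Complement it base by base (A<->T, C<->G), keeping left-to-right order:
  [0:5] GACCT -> CTGGA
  [5:10] GTTAG -> CAATC
  [10:15] AAACG -> TTTGC
  [15:20] AATTA -> TTAAT
  [20:25] GGCGG -> CCGCC
Concatenate: CTGGACAATCTTTGCTTAATCCGCC (length 25; written aligned with the template, i.e. 3'->5').

Answer: CTGGACAATCTTTGCTTAATCCGCC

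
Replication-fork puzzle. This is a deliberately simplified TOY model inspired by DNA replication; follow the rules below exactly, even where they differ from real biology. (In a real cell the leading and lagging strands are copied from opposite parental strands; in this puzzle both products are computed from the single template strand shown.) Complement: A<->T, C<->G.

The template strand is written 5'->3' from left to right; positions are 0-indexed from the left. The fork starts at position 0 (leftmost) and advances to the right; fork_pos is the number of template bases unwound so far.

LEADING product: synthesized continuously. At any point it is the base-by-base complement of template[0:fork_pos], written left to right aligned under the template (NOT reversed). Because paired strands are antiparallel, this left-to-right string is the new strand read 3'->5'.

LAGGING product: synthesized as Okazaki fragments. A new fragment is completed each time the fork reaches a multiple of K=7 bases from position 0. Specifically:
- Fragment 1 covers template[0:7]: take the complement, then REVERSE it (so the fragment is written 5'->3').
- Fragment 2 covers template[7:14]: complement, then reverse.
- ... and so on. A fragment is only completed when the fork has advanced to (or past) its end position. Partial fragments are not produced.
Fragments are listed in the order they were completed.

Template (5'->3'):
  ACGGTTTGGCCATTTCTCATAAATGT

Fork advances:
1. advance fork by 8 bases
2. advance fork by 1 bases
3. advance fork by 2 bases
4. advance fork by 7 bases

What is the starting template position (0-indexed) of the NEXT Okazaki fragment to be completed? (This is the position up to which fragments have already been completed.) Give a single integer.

Answer: 14

Derivation:
Step 1: advance 8 -> fork_pos = 0 + 8 = 8. Reached multiple(s) of 7: 7 -> fragment 1 completed (1 total).
Step 2: advance 1 -> fork_pos = 8 + 1 = 9. Next multiple of 7 is 14 (not reached); still 1 fragment(s).
Step 3: advance 2 -> fork_pos = 9 + 2 = 11. Next multiple of 7 is 14 (not reached); still 1 fragment(s).
Step 4: advance 7 -> fork_pos = 11 + 7 = 18. Reached multiple(s) of 7: 14 -> fragment 2 completed (2 total).
2 fragment(s) completed, covering template[0:14] (2 x 7 = 14). The next fragment, fragment 3, covers template[14:21], so it starts at position 14.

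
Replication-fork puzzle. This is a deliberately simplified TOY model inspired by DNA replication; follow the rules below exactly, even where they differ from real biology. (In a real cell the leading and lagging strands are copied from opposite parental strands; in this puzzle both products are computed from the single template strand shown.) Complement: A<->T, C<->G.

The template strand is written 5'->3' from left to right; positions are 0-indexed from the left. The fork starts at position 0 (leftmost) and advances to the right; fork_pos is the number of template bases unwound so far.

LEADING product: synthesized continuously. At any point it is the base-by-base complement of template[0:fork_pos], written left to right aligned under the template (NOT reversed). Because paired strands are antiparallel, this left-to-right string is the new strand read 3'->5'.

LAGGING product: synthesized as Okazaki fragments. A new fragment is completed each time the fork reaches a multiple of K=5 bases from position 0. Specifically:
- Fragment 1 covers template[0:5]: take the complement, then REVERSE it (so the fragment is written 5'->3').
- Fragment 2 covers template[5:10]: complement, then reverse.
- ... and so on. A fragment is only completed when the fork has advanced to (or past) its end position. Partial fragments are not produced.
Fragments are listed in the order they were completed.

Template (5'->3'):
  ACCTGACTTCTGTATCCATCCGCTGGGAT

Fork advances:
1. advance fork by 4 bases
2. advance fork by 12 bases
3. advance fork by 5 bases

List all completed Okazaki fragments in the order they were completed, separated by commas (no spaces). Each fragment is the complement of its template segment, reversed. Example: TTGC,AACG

Answer: CAGGT,GAAGT,ATACA,GATGG

Derivation:
Step 1: advance 4 -> fork_pos = 0 + 4 = 4. Next multiple of 5 is 5 (not reached); still 0 fragment(s).
Step 2: advance 12 -> fork_pos = 4 + 12 = 16. Reached multiple(s) of 5: 5, 10, 15 -> fragments 1-3 completed (3 total).
Step 3: advance 5 -> fork_pos = 16 + 5 = 21. Reached multiple(s) of 5: 20 -> fragment 4 completed (4 total).
Final fork_pos = 21, so 4 fragment(s) are complete. Build each: template segment -> complement -> reverse.
Fragment 1: template[0:5] = ACCTG -> complement TGGAC -> reversed CAGGT
Fragment 2: template[5:10] = ACTTC -> complement TGAAG -> reversed GAAGT
Fragment 3: template[10:15] = TGTAT -> complement ACATA -> reversed ATACA
Fragment 4: template[15:20] = CCATC -> complement GGTAG -> reversed GATGG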